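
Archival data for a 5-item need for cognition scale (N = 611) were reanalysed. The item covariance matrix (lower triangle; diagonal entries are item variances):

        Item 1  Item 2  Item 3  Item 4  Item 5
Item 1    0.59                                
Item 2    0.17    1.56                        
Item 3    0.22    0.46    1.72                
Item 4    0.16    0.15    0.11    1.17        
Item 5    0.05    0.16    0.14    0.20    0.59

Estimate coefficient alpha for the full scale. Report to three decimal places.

coefficient alpha = 0.491

Σσᵢ² = 0.59 + 1.56 + 1.72 + 1.17 + 0.59 = 5.63
Sum of the distinct covariances = 1.82
Var(T) = 5.63 + 2 × 1.82 = 9.27
α = (k/(k−1))·(1 − Σσᵢ²/Var(T)) = (5/4)·(1 − 5.63/9.27) = 0.491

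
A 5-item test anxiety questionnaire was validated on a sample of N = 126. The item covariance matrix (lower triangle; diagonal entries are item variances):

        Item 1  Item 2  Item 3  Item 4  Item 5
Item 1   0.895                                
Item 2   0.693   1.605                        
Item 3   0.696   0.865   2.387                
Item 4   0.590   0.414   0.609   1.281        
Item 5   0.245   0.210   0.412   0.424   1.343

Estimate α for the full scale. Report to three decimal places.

Σσ²ᵢ = 0.895 + 1.605 + 2.387 + 1.281 + 1.343 = 7.511
Sum of the distinct covariances = 5.158
total variance = 7.511 + 2 × 5.158 = 17.827
α = (k/(k−1))·(1 − Σσ²ᵢ/total variance) = (5/4)·(1 − 7.511/17.827) = 0.723

α = 0.723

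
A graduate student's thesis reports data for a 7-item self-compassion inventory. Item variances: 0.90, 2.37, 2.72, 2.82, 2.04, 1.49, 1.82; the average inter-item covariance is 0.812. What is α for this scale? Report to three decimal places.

α = 0.824

ΣVar(i) = 0.90 + 2.37 + 2.72 + 2.82 + 2.04 + 1.49 + 1.82 = 14.16
Sum of the 21 distinct covariances = 21 × 0.812 = 17.052
σ²_total = ΣVar(i) + 2·Σcov = 14.16 + 2 × 17.052 = 48.264
α = (7/6)·(1 − 14.16/48.264) = 0.824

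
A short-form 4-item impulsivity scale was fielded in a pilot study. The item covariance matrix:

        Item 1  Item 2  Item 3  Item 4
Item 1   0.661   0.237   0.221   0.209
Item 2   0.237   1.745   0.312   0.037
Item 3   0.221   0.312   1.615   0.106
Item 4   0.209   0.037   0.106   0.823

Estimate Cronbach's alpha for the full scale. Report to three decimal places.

Cronbach's alpha = 0.422

Σσᵢ² = 0.661 + 1.745 + 1.615 + 0.823 = 4.844
Sum of off-diagonal covariances = 1.122
σ²_T = 4.844 + 2 × 1.122 = 7.088
α = (k/(k−1))·(1 − Σσᵢ²/σ²_T) = (4/3)·(1 − 4.844/7.088) = 0.422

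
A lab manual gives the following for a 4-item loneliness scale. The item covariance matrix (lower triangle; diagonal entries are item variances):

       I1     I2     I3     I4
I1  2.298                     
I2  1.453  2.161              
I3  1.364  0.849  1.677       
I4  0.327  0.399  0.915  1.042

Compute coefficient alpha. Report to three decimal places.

coefficient alpha = 0.795

Σσᵢ² = 2.298 + 2.161 + 1.677 + 1.042 = 7.178
Sum of the distinct covariances = 5.307
Var(T) = 7.178 + 2 × 5.307 = 17.792
α = (k/(k−1))·(1 − Σσᵢ²/Var(T)) = (4/3)·(1 − 7.178/17.792) = 0.795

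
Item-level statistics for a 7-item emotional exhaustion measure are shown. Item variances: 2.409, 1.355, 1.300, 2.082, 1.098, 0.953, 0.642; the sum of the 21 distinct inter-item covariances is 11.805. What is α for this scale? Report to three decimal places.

α = 0.823

sum of item variances = 2.409 + 1.355 + 1.300 + 2.082 + 1.098 + 0.953 + 0.642 = 9.839
Sum of distinct covariances = 11.805
total variance = sum of item variances + 2·Σcov = 9.839 + 2 × 11.805 = 33.449
α = (7/6)·(1 − 9.839/33.449) = 0.823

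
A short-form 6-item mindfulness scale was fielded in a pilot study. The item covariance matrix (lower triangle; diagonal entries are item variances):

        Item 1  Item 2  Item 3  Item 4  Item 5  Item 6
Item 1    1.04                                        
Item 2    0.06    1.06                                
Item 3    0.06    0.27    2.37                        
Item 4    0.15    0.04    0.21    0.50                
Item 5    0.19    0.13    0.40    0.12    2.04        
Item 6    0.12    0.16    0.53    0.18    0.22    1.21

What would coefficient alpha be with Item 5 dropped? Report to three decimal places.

α = 0.457

Remaining items: Item 1, Item 2, Item 3, Item 4, Item 6 (k = 5).
Σσᵢ² = 1.04 + 1.06 + 2.37 + 0.50 + 1.21 = 6.18
Var(T) = 6.18 + 2 × 1.78 = 9.74
α (item deleted) = (5/4)·(1 − 6.18/9.74) = 0.457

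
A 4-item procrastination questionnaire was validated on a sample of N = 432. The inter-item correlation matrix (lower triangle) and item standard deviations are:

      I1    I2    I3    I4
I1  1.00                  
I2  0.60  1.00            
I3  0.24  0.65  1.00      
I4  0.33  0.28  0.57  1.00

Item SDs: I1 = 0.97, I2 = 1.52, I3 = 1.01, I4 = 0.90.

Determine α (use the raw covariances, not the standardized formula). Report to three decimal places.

Σσ²ᵢ = 0.97² + 1.52² + 1.01² + 0.90² = 5.0814
Covariances σ_ij = r_ij · s_i · s_j:
  σ(I1,I2) = 0.60 × 0.97 × 1.52 = 0.8846
  σ(I1,I3) = 0.24 × 0.97 × 1.01 = 0.2351
  σ(I1,I4) = 0.33 × 0.97 × 0.90 = 0.2881
  σ(I2,I3) = 0.65 × 1.52 × 1.01 = 0.9979
  σ(I2,I4) = 0.28 × 1.52 × 0.90 = 0.3830
  σ(I3,I4) = 0.57 × 1.01 × 0.90 = 0.5181
σ²_T = Σσ²ᵢ + 2·Σσ_ij = 5.0814 + 2 × 3.3068 = 11.6950
α = (4/3)·(1 − 5.0814/11.6950) = 0.754

α = 0.754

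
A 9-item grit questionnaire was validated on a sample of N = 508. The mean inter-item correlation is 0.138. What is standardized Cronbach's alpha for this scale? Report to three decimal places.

Standardized α = k·r̄ / (1 + (k−1)·r̄) = 9 × 0.138 / (1 + 8 × 0.138)
  = 1.2420 / 2.1040 = 0.590

α = 0.590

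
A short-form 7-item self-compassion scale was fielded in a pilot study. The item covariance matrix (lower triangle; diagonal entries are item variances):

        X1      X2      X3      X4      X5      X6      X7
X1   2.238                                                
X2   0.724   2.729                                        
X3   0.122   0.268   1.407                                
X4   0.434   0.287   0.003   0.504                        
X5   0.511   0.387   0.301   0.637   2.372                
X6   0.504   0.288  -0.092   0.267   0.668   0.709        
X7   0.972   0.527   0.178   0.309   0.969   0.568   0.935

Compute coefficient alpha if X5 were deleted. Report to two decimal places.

coefficient alpha = 0.67

Remaining items: X1, X2, X3, X4, X6, X7 (k = 6).
Σσ²ᵢ = 2.238 + 2.729 + 1.407 + 0.504 + 0.709 + 0.935 = 8.522
Var(T) = 8.522 + 2 × 5.359 = 19.240
α (item deleted) = (6/5)·(1 − 8.522/19.240) = 0.67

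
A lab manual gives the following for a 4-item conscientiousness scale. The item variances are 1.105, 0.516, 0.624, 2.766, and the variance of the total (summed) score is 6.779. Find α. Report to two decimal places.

sum of item variances = 1.105 + 0.516 + 0.624 + 2.766 = 5.011
α = (k/(k−1))·(1 − sum of item variances/total variance) = (4/3)·(1 − 5.011/6.779) = 0.35

α = 0.35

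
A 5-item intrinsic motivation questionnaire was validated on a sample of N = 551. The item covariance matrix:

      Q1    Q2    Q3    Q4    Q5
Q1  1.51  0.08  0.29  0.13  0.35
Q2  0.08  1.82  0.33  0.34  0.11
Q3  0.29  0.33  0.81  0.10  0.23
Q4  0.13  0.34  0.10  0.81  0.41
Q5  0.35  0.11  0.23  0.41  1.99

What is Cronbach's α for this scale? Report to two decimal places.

ΣVar(i) = 1.51 + 1.82 + 0.81 + 0.81 + 1.99 = 6.94
Σ_{i<j} σ_ij = 2.37
σ²_T = 6.94 + 2 × 2.37 = 11.68
α = (k/(k−1))·(1 − ΣVar(i)/σ²_T) = (5/4)·(1 − 6.94/11.68) = 0.51

α = 0.51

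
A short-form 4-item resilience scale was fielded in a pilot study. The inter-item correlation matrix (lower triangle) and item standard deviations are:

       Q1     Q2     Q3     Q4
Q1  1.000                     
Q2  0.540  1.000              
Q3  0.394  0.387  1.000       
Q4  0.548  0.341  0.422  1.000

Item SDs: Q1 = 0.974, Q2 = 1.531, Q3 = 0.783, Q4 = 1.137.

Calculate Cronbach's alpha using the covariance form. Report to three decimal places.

α = 0.730

Σσ²ᵢ = 0.974² + 1.531² + 0.783² + 1.137² = 5.1985
Covariances σ_ij = r_ij · s_i · s_j:
  σ(Q1,Q2) = 0.540 × 0.974 × 1.531 = 0.8052
  σ(Q1,Q3) = 0.394 × 0.974 × 0.783 = 0.3005
  σ(Q1,Q4) = 0.548 × 0.974 × 1.137 = 0.6069
  σ(Q2,Q3) = 0.387 × 1.531 × 0.783 = 0.4639
  σ(Q2,Q4) = 0.341 × 1.531 × 1.137 = 0.5936
  σ(Q3,Q4) = 0.422 × 0.783 × 1.137 = 0.3757
σ²_T = Σσ²ᵢ + 2·Σσ_ij = 5.1985 + 2 × 3.1458 = 11.4901
α = (4/3)·(1 − 5.1985/11.4901) = 0.730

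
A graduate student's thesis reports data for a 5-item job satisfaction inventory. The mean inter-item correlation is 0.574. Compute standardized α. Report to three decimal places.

α = 0.871

Standardized α = k·r̄ / (1 + (k−1)·r̄) = 5 × 0.574 / (1 + 4 × 0.574)
  = 2.8700 / 3.2960 = 0.871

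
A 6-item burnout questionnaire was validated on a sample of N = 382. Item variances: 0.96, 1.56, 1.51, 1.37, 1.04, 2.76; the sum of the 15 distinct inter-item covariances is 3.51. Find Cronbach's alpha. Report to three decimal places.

Cronbach's alpha = 0.519

Σσᵢ² = 0.96 + 1.56 + 1.51 + 1.37 + 1.04 + 2.76 = 9.20
Sum of distinct covariances = 3.51
total variance = Σσᵢ² + 2·Σcov = 9.20 + 2 × 3.51 = 16.22
α = (6/5)·(1 − 9.20/16.22) = 0.519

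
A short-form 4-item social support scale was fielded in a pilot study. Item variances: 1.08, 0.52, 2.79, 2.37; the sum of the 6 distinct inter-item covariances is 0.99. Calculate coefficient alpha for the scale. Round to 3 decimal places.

sum of item variances = 1.08 + 0.52 + 2.79 + 2.37 = 6.76
Sum of distinct covariances = 0.99
σ²_T = sum of item variances + 2·Σcov = 6.76 + 2 × 0.99 = 8.74
α = (4/3)·(1 − 6.76/8.74) = 0.302

α = 0.302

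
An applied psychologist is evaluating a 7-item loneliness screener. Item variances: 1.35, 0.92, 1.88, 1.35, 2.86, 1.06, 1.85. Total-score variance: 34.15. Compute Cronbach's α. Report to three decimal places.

α = 0.782

ΣVar(i) = 1.35 + 0.92 + 1.88 + 1.35 + 2.86 + 1.06 + 1.85 = 11.27
α = (k/(k−1))·(1 − ΣVar(i)/σ²_total) = (7/6)·(1 − 11.27/34.15) = 0.782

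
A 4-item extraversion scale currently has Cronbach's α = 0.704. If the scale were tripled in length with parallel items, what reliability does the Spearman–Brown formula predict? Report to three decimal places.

predicted reliability = 0.877

Length factor m = 3
α' = m·α / (1 + (m−1)·α)
   = 3 × 0.704 / (1 + (3 − 1) × 0.704)
   = 2.1120 / 2.4080 = 0.877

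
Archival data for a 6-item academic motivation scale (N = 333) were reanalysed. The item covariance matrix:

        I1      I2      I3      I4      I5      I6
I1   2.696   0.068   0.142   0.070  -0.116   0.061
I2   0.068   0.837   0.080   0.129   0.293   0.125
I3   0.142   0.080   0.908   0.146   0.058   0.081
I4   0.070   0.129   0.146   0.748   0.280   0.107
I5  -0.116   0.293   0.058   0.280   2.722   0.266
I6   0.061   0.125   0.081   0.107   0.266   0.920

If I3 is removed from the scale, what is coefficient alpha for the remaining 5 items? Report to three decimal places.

Remaining items: I1, I2, I4, I5, I6 (k = 5).
sum of item variances = 2.696 + 0.837 + 0.748 + 2.722 + 0.920 = 7.923
σ²_total = 7.923 + 2 × 1.283 = 10.489
α (item deleted) = (5/4)·(1 − 7.923/10.489) = 0.306

α = 0.306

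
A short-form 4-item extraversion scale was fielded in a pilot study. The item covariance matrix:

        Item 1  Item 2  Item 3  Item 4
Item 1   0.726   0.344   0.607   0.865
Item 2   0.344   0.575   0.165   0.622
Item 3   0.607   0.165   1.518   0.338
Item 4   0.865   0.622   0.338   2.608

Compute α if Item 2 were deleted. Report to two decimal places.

Remaining items: Item 1, Item 3, Item 4 (k = 3).
Σσᵢ² = 0.726 + 1.518 + 2.608 = 4.852
Var(T) = 4.852 + 2 × 1.810 = 8.472
α (item deleted) = (3/2)·(1 − 4.852/8.472) = 0.64

α = 0.64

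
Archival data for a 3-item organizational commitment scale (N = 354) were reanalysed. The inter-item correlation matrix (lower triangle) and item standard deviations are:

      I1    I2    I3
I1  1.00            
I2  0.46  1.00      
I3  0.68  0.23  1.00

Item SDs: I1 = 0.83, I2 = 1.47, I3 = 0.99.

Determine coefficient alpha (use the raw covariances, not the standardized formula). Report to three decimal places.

Σσ²ᵢ = 0.83² + 1.47² + 0.99² = 3.8299
Covariances σ_ij = r_ij · s_i · s_j:
  σ(I1,I2) = 0.46 × 0.83 × 1.47 = 0.5612
  σ(I1,I3) = 0.68 × 0.83 × 0.99 = 0.5588
  σ(I2,I3) = 0.23 × 1.47 × 0.99 = 0.3347
σ²_T = Σσ²ᵢ + 2·Σσ_ij = 3.8299 + 2 × 1.4547 = 6.7393
α = (3/2)·(1 − 3.8299/6.7393) = 0.648

α = 0.648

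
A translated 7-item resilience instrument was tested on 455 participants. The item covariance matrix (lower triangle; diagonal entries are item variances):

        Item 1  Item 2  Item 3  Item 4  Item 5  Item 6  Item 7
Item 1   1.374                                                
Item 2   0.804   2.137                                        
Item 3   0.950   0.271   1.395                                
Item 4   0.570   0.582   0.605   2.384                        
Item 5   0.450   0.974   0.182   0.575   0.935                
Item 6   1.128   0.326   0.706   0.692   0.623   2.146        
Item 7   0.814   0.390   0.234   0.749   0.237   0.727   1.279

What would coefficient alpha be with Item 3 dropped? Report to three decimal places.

Remaining items: Item 1, Item 2, Item 4, Item 5, Item 6, Item 7 (k = 6).
Σσᵢ² = 1.374 + 2.137 + 2.384 + 0.935 + 2.146 + 1.279 = 10.255
Var(T) = 10.255 + 2 × 9.641 = 29.537
α (item deleted) = (6/5)·(1 − 10.255/29.537) = 0.783

coefficient alpha = 0.783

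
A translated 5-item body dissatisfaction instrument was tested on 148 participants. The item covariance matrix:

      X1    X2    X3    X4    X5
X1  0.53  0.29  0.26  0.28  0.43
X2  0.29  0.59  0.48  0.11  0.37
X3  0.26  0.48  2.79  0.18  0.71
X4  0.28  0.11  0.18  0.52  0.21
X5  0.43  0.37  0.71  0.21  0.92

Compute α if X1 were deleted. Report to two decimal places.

Remaining items: X2, X3, X4, X5 (k = 4).
ΣVar(i) = 0.59 + 2.79 + 0.52 + 0.92 = 4.82
σ²_T = 4.82 + 2 × 2.06 = 8.94
α (item deleted) = (4/3)·(1 − 4.82/8.94) = 0.61

α = 0.61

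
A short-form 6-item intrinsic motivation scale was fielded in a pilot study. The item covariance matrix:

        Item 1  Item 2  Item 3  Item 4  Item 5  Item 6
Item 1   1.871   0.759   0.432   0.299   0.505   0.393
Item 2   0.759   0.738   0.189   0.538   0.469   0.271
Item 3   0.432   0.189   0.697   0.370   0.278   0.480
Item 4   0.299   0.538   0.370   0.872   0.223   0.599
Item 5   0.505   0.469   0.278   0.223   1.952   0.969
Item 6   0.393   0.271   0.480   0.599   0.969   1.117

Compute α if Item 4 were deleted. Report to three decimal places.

α = 0.748

Remaining items: Item 1, Item 2, Item 3, Item 5, Item 6 (k = 5).
Σσᵢ² = 1.871 + 0.738 + 0.697 + 1.952 + 1.117 = 6.375
Var(T) = 6.375 + 2 × 4.745 = 15.865
α (item deleted) = (5/4)·(1 − 6.375/15.865) = 0.748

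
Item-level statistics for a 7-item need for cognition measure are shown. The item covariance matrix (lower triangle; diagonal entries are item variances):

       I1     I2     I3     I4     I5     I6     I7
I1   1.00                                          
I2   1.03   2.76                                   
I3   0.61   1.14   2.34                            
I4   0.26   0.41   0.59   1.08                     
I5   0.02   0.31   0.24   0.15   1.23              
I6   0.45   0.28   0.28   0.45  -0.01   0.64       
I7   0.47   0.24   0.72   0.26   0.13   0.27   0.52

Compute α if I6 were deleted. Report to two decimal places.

Remaining items: I1, I2, I3, I4, I5, I7 (k = 6).
sum of item variances = 1.00 + 2.76 + 2.34 + 1.08 + 1.23 + 0.52 = 8.93
σ²_T = 8.93 + 2 × 6.58 = 22.09
α (item deleted) = (6/5)·(1 − 8.93/22.09) = 0.71

α = 0.71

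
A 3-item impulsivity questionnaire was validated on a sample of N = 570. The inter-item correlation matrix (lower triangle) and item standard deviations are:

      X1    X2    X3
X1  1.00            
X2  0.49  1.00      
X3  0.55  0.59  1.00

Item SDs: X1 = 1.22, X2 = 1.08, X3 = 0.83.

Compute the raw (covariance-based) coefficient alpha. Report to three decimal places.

Σσ²ᵢ = 1.22² + 1.08² + 0.83² = 3.3437
Covariances σ_ij = r_ij · s_i · s_j:
  σ(X1,X2) = 0.49 × 1.22 × 1.08 = 0.6456
  σ(X1,X3) = 0.55 × 1.22 × 0.83 = 0.5569
  σ(X2,X3) = 0.59 × 1.08 × 0.83 = 0.5289
σ²_T = Σσ²ᵢ + 2·Σσ_ij = 3.3437 + 2 × 1.7314 = 6.8065
α = (3/2)·(1 − 3.3437/6.8065) = 0.763

coefficient alpha = 0.763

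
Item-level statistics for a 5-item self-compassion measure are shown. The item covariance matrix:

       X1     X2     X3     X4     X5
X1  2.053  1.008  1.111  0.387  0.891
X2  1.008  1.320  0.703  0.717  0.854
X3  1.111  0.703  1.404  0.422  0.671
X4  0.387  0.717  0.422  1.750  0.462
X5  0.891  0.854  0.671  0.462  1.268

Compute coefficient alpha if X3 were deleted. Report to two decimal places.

coefficient alpha = 0.77

Remaining items: X1, X2, X4, X5 (k = 4).
ΣVar(i) = 2.053 + 1.320 + 1.750 + 1.268 = 6.391
σ²_total = 6.391 + 2 × 4.319 = 15.029
α (item deleted) = (4/3)·(1 − 6.391/15.029) = 0.77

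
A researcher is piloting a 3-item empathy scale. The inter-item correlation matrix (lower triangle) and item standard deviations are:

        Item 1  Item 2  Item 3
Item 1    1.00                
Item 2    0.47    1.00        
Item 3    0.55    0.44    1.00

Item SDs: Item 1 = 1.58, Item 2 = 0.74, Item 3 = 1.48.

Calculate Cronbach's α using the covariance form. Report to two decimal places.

α = 0.70

Σσ²ᵢ = 1.58² + 0.74² + 1.48² = 5.2344
Covariances σ_ij = r_ij · s_i · s_j:
  σ(Item 1,Item 2) = 0.47 × 1.58 × 0.74 = 0.5495
  σ(Item 1,Item 3) = 0.55 × 1.58 × 1.48 = 1.2861
  σ(Item 2,Item 3) = 0.44 × 0.74 × 1.48 = 0.4819
σ²_T = Σσ²ᵢ + 2·Σσ_ij = 5.2344 + 2 × 2.3175 = 9.8694
α = (3/2)·(1 − 5.2344/9.8694) = 0.70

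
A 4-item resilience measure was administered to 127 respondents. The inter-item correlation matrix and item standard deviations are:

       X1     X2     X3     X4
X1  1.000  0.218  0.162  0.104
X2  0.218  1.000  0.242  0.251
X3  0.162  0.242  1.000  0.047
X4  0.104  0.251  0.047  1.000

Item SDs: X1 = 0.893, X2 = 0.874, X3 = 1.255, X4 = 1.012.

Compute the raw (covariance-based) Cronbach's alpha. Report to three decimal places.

Cronbach's alpha = 0.431

Σσ²ᵢ = 0.893² + 0.874² + 1.255² + 1.012² = 4.1605
Covariances σ_ij = r_ij · s_i · s_j:
  σ(X1,X2) = 0.218 × 0.893 × 0.874 = 0.1701
  σ(X1,X3) = 0.162 × 0.893 × 1.255 = 0.1816
  σ(X1,X4) = 0.104 × 0.893 × 1.012 = 0.0940
  σ(X2,X3) = 0.242 × 0.874 × 1.255 = 0.2654
  σ(X2,X4) = 0.251 × 0.874 × 1.012 = 0.2220
  σ(X3,X4) = 0.047 × 1.255 × 1.012 = 0.0597
σ²_T = Σσ²ᵢ + 2·Σσ_ij = 4.1605 + 2 × 0.9928 = 6.1461
α = (4/3)·(1 − 4.1605/6.1461) = 0.431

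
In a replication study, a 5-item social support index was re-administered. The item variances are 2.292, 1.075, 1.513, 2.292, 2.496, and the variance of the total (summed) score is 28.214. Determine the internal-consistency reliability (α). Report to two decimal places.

Σσ²ᵢ = 2.292 + 1.075 + 1.513 + 2.292 + 2.496 = 9.668
α = (k/(k−1))·(1 − Σσ²ᵢ/Var(T)) = (5/4)·(1 − 9.668/28.214) = 0.82

α = 0.82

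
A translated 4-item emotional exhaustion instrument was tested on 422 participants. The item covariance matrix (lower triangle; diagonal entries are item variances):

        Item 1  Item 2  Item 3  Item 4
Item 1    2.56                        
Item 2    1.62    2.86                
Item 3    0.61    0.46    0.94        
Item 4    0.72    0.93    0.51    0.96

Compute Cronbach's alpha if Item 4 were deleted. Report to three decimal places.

α = 0.687

Remaining items: Item 1, Item 2, Item 3 (k = 3).
Σσᵢ² = 2.56 + 2.86 + 0.94 = 6.36
σ²_total = 6.36 + 2 × 2.69 = 11.74
α (item deleted) = (3/2)·(1 − 6.36/11.74) = 0.687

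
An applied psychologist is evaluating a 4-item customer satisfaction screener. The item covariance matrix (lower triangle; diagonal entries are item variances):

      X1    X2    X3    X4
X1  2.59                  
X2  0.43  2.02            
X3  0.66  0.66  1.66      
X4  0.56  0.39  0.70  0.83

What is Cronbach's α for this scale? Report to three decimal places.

α = 0.652

sum of item variances = 2.59 + 2.02 + 1.66 + 0.83 = 7.10
Sum of the distinct covariances = 3.40
σ²_total = 7.10 + 2 × 3.40 = 13.90
α = (k/(k−1))·(1 − sum of item variances/σ²_total) = (4/3)·(1 − 7.10/13.90) = 0.652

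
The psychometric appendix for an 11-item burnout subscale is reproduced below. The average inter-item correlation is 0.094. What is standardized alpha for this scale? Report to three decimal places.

Standardized α = k·r̄ / (1 + (k−1)·r̄) = 11 × 0.094 / (1 + 10 × 0.094)
  = 1.0340 / 1.9400 = 0.533

standardized alpha = 0.533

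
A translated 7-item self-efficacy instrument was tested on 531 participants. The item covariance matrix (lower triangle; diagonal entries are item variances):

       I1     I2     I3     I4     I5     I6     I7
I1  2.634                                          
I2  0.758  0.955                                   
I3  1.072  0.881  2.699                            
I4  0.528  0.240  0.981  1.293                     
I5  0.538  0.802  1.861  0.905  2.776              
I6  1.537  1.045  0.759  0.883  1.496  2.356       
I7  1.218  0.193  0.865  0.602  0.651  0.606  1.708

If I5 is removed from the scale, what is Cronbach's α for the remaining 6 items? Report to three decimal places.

Remaining items: I1, I2, I3, I4, I6, I7 (k = 6).
ΣVar(i) = 2.634 + 0.955 + 2.699 + 1.293 + 2.356 + 1.708 = 11.645
total variance = 11.645 + 2 × 12.168 = 35.981
α (item deleted) = (6/5)·(1 − 11.645/35.981) = 0.812

Cronbach's α = 0.812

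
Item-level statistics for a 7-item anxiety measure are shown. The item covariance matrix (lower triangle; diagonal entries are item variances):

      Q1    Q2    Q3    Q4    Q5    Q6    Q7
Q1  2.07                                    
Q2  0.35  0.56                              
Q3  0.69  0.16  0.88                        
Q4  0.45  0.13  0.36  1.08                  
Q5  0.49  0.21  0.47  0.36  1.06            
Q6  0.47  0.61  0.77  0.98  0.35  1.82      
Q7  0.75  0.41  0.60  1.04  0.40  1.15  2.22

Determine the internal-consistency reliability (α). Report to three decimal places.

Σσ²ᵢ = 2.07 + 0.56 + 0.88 + 1.08 + 1.06 + 1.82 + 2.22 = 9.69
Sum of the distinct covariances = 11.20
total variance = 9.69 + 2 × 11.20 = 32.09
α = (k/(k−1))·(1 − Σσ²ᵢ/total variance) = (7/6)·(1 − 9.69/32.09) = 0.814

α = 0.814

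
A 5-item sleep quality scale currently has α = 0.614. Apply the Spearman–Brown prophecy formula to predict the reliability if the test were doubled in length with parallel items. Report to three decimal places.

Length factor m = 2
α' = m·α / (1 + (m−1)·α)
   = 2 × 0.614 / (1 + (2 − 1) × 0.614)
   = 1.2280 / 1.6140 = 0.761

predicted reliability = 0.761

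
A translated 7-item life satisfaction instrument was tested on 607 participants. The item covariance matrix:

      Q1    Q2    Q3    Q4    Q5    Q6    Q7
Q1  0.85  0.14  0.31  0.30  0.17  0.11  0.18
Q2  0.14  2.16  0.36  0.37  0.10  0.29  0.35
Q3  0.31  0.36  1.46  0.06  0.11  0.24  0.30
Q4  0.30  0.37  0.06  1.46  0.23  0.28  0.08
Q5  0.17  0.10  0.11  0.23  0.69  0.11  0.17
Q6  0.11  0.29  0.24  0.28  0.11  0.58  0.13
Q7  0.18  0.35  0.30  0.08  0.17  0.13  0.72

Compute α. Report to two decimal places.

ΣVar(i) = 0.85 + 2.16 + 1.46 + 1.46 + 0.69 + 0.58 + 0.72 = 7.92
Σ_{i<j} σ_ij = 4.39
σ²_total = 7.92 + 2 × 4.39 = 16.70
α = (k/(k−1))·(1 − ΣVar(i)/σ²_total) = (7/6)·(1 − 7.92/16.70) = 0.61

α = 0.61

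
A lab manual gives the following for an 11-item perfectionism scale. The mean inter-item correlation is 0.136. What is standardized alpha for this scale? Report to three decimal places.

α = 0.634

Standardized α = k·r̄ / (1 + (k−1)·r̄) = 11 × 0.136 / (1 + 10 × 0.136)
  = 1.4960 / 2.3600 = 0.634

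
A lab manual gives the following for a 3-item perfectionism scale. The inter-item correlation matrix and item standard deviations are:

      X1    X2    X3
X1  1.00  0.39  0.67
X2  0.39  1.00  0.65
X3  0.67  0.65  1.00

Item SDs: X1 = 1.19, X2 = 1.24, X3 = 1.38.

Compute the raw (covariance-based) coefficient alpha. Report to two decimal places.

Σσ²ᵢ = 1.19² + 1.24² + 1.38² = 4.8581
Covariances σ_ij = r_ij · s_i · s_j:
  σ(X1,X2) = 0.39 × 1.19 × 1.24 = 0.5755
  σ(X1,X3) = 0.67 × 1.19 × 1.38 = 1.1003
  σ(X2,X3) = 0.65 × 1.24 × 1.38 = 1.1123
σ²_T = Σσ²ᵢ + 2·Σσ_ij = 4.8581 + 2 × 2.7881 = 10.4343
α = (3/2)·(1 − 4.8581/10.4343) = 0.80

α = 0.80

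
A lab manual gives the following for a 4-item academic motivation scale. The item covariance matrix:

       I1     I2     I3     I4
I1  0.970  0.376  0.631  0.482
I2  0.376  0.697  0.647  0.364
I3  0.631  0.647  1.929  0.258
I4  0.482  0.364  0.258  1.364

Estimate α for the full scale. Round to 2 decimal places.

ΣVar(i) = 0.970 + 0.697 + 1.929 + 1.364 = 4.960
Sum of the distinct covariances = 2.758
total variance = 4.960 + 2 × 2.758 = 10.476
α = (k/(k−1))·(1 − ΣVar(i)/total variance) = (4/3)·(1 − 4.960/10.476) = 0.70

α = 0.70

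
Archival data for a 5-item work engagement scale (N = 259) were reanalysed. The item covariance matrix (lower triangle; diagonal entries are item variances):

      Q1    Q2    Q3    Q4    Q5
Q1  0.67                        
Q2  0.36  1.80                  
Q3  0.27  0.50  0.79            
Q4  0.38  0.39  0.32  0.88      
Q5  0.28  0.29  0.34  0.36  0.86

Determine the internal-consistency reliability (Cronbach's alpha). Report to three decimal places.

α = 0.728

ΣVar(i) = 0.67 + 1.80 + 0.79 + 0.88 + 0.86 = 5.00
Sum of the distinct covariances = 3.49
σ²_T = 5.00 + 2 × 3.49 = 11.98
α = (k/(k−1))·(1 − ΣVar(i)/σ²_T) = (5/4)·(1 − 5.00/11.98) = 0.728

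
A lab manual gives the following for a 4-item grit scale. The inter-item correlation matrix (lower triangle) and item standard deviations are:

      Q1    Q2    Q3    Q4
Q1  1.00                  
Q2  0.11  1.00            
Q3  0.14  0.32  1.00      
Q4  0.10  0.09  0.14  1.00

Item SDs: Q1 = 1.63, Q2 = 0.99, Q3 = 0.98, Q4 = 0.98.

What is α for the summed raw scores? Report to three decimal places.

Σσ²ᵢ = 1.63² + 0.99² + 0.98² + 0.98² = 5.5578
Covariances σ_ij = r_ij · s_i · s_j:
  σ(Q1,Q2) = 0.11 × 1.63 × 0.99 = 0.1775
  σ(Q1,Q3) = 0.14 × 1.63 × 0.98 = 0.2236
  σ(Q1,Q4) = 0.10 × 1.63 × 0.98 = 0.1597
  σ(Q2,Q3) = 0.32 × 0.99 × 0.98 = 0.3105
  σ(Q2,Q4) = 0.09 × 0.99 × 0.98 = 0.0873
  σ(Q3,Q4) = 0.14 × 0.98 × 0.98 = 0.1345
σ²_T = Σσ²ᵢ + 2·Σσ_ij = 5.5578 + 2 × 1.0931 = 7.7440
α = (4/3)·(1 − 5.5578/7.7440) = 0.376

α = 0.376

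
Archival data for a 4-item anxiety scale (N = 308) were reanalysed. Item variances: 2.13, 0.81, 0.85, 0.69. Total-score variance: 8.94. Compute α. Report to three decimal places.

ΣVar(i) = 2.13 + 0.81 + 0.85 + 0.69 = 4.48
α = (k/(k−1))·(1 − ΣVar(i)/Var(T)) = (4/3)·(1 − 4.48/8.94) = 0.665

α = 0.665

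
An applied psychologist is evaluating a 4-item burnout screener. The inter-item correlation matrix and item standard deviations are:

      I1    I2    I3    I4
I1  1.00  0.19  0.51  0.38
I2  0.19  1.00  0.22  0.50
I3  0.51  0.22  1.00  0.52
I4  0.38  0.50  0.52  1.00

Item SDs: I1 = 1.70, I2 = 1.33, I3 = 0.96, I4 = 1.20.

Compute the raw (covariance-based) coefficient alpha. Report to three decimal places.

Σσ²ᵢ = 1.70² + 1.33² + 0.96² + 1.20² = 7.0205
Covariances σ_ij = r_ij · s_i · s_j:
  σ(I1,I2) = 0.19 × 1.70 × 1.33 = 0.4296
  σ(I1,I3) = 0.51 × 1.70 × 0.96 = 0.8323
  σ(I1,I4) = 0.38 × 1.70 × 1.20 = 0.7752
  σ(I2,I3) = 0.22 × 1.33 × 0.96 = 0.2809
  σ(I2,I4) = 0.50 × 1.33 × 1.20 = 0.7980
  σ(I3,I4) = 0.52 × 0.96 × 1.20 = 0.5990
σ²_T = Σσ²ᵢ + 2·Σσ_ij = 7.0205 + 2 × 3.7150 = 14.4505
α = (4/3)·(1 − 7.0205/14.4505) = 0.686

α = 0.686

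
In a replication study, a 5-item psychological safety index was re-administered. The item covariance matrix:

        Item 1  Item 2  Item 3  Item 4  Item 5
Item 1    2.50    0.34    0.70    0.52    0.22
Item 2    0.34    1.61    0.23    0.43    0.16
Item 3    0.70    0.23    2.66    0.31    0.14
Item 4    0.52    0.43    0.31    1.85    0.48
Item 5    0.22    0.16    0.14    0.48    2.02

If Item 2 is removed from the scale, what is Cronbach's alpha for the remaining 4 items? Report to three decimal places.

α = 0.459

Remaining items: Item 1, Item 3, Item 4, Item 5 (k = 4).
Σσᵢ² = 2.50 + 2.66 + 1.85 + 2.02 = 9.03
Var(T) = 9.03 + 2 × 2.37 = 13.77
α (item deleted) = (4/3)·(1 − 9.03/13.77) = 0.459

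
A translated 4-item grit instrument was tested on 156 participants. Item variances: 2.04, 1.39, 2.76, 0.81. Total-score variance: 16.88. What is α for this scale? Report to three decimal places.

α = 0.780

Σσᵢ² = 2.04 + 1.39 + 2.76 + 0.81 = 7.00
α = (k/(k−1))·(1 − Σσᵢ²/Var(T)) = (4/3)·(1 − 7.00/16.88) = 0.780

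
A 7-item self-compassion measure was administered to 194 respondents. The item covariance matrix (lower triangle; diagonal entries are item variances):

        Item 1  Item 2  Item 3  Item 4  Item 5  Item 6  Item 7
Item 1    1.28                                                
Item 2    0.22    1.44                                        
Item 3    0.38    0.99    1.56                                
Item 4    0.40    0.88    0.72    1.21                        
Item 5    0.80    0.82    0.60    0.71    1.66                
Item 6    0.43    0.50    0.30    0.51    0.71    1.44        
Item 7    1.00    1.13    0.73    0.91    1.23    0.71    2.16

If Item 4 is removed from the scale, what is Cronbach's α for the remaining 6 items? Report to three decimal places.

Remaining items: Item 1, Item 2, Item 3, Item 5, Item 6, Item 7 (k = 6).
ΣVar(i) = 1.28 + 1.44 + 1.56 + 1.66 + 1.44 + 2.16 = 9.54
total variance = 9.54 + 2 × 10.55 = 30.64
α (item deleted) = (6/5)·(1 − 9.54/30.64) = 0.826

α = 0.826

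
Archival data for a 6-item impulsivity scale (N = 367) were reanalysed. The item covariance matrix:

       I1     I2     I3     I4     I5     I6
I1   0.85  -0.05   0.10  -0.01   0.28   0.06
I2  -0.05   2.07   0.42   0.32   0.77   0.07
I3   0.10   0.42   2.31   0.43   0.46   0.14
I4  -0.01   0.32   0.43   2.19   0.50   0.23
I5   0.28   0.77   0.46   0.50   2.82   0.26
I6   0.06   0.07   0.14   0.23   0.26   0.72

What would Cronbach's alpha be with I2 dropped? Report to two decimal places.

Remaining items: I1, I3, I4, I5, I6 (k = 5).
Σσ²ᵢ = 0.85 + 2.31 + 2.19 + 2.82 + 0.72 = 8.89
σ²_total = 8.89 + 2 × 2.45 = 13.79
α (item deleted) = (5/4)·(1 − 8.89/13.79) = 0.44

α = 0.44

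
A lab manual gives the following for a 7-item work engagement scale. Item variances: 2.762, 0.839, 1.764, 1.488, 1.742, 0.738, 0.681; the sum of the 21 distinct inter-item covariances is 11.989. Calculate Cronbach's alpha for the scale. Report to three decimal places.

α = 0.823

Σσᵢ² = 2.762 + 0.839 + 1.764 + 1.488 + 1.742 + 0.738 + 0.681 = 10.014
Sum of distinct covariances = 11.989
total variance = Σσᵢ² + 2·Σcov = 10.014 + 2 × 11.989 = 33.992
α = (7/6)·(1 − 10.014/33.992) = 0.823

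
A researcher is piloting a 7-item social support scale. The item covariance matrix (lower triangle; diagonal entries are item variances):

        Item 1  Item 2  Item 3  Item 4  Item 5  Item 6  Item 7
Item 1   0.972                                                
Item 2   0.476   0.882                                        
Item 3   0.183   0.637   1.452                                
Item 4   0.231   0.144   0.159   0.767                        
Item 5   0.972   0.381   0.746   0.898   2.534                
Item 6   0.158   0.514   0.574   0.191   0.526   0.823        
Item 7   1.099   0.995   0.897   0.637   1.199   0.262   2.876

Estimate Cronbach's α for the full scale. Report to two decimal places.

Σσᵢ² = 0.972 + 0.882 + 1.452 + 0.767 + 2.534 + 0.823 + 2.876 = 10.306
Sum of off-diagonal covariances = 11.879
σ²_T = 10.306 + 2 × 11.879 = 34.064
α = (k/(k−1))·(1 − Σσᵢ²/σ²_T) = (7/6)·(1 − 10.306/34.064) = 0.81

Cronbach's α = 0.81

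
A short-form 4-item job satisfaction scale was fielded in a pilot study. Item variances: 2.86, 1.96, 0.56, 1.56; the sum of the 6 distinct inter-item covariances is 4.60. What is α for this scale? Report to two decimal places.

α = 0.76

ΣVar(i) = 2.86 + 1.96 + 0.56 + 1.56 = 6.94
Sum of distinct covariances = 4.60
Var(T) = ΣVar(i) + 2·Σcov = 6.94 + 2 × 4.60 = 16.14
α = (4/3)·(1 − 6.94/16.14) = 0.76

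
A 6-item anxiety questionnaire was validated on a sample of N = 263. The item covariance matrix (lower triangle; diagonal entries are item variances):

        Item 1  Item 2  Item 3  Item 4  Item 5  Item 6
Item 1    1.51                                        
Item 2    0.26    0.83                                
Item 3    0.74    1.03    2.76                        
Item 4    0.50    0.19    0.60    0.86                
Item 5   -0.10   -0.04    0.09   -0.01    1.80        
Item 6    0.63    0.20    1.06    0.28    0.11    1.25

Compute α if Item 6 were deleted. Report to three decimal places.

Remaining items: Item 1, Item 2, Item 3, Item 4, Item 5 (k = 5).
Σσ²ᵢ = 1.51 + 0.83 + 2.76 + 0.86 + 1.80 = 7.76
total variance = 7.76 + 2 × 3.26 = 14.28
α (item deleted) = (5/4)·(1 − 7.76/14.28) = 0.571

α = 0.571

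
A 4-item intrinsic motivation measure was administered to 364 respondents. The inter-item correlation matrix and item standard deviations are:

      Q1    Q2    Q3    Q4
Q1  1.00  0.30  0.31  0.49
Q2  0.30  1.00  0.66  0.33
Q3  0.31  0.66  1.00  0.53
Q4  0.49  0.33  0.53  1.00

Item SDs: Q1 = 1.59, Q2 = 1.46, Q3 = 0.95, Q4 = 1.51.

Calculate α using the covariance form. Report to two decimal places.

α = 0.73

Σσ²ᵢ = 1.59² + 1.46² + 0.95² + 1.51² = 7.8423
Covariances σ_ij = r_ij · s_i · s_j:
  σ(Q1,Q2) = 0.30 × 1.59 × 1.46 = 0.6964
  σ(Q1,Q3) = 0.31 × 1.59 × 0.95 = 0.4683
  σ(Q1,Q4) = 0.49 × 1.59 × 1.51 = 1.1764
  σ(Q2,Q3) = 0.66 × 1.46 × 0.95 = 0.9154
  σ(Q2,Q4) = 0.33 × 1.46 × 1.51 = 0.7275
  σ(Q3,Q4) = 0.53 × 0.95 × 1.51 = 0.7603
σ²_T = Σσ²ᵢ + 2·Σσ_ij = 7.8423 + 2 × 4.7443 = 17.3309
α = (4/3)·(1 − 7.8423/17.3309) = 0.73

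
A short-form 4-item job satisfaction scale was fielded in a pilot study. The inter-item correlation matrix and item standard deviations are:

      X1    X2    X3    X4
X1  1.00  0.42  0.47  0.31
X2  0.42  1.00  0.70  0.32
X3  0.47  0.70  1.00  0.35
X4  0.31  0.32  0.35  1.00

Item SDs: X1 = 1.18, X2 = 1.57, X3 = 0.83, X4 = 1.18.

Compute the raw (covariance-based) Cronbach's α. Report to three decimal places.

Cronbach's α = 0.723

Σσ²ᵢ = 1.18² + 1.57² + 0.83² + 1.18² = 5.9386
Covariances σ_ij = r_ij · s_i · s_j:
  σ(X1,X2) = 0.42 × 1.18 × 1.57 = 0.7781
  σ(X1,X3) = 0.47 × 1.18 × 0.83 = 0.4603
  σ(X1,X4) = 0.31 × 1.18 × 1.18 = 0.4316
  σ(X2,X3) = 0.70 × 1.57 × 0.83 = 0.9122
  σ(X2,X4) = 0.32 × 1.57 × 1.18 = 0.5928
  σ(X3,X4) = 0.35 × 0.83 × 1.18 = 0.3428
σ²_T = Σσ²ᵢ + 2·Σσ_ij = 5.9386 + 2 × 3.5178 = 12.9742
α = (4/3)·(1 − 5.9386/12.9742) = 0.723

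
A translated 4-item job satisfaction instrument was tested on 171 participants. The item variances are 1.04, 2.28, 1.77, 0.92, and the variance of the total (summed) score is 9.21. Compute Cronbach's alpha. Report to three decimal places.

Cronbach's alpha = 0.463

Σσ²ᵢ = 1.04 + 2.28 + 1.77 + 0.92 = 6.01
α = (k/(k−1))·(1 − Σσ²ᵢ/σ²_T) = (4/3)·(1 − 6.01/9.21) = 0.463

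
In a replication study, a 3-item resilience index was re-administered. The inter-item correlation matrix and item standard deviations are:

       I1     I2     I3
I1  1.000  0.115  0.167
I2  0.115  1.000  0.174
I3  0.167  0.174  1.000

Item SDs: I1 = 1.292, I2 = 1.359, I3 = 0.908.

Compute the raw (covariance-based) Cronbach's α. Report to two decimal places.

Σσ²ᵢ = 1.292² + 1.359² + 0.908² = 4.3406
Covariances σ_ij = r_ij · s_i · s_j:
  σ(I1,I2) = 0.115 × 1.292 × 1.359 = 0.2019
  σ(I1,I3) = 0.167 × 1.292 × 0.908 = 0.1959
  σ(I2,I3) = 0.174 × 1.359 × 0.908 = 0.2147
σ²_T = Σσ²ᵢ + 2·Σσ_ij = 4.3406 + 2 × 0.6125 = 5.5656
α = (3/2)·(1 − 4.3406/5.5656) = 0.33

Cronbach's α = 0.33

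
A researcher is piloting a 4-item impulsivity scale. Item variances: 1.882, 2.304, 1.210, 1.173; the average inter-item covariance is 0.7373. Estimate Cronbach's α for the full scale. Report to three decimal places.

Cronbach's α = 0.765

ΣVar(i) = 1.882 + 2.304 + 1.210 + 1.173 = 6.569
Sum of the 6 distinct covariances = 6 × 0.7373 = 4.4238
Var(T) = ΣVar(i) + 2·Σcov = 6.569 + 2 × 4.4238 = 15.4166
α = (4/3)·(1 − 6.569/15.4166) = 0.765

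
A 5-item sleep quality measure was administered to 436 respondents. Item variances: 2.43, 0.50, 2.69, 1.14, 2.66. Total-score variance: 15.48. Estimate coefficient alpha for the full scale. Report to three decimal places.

ΣVar(i) = 2.43 + 0.50 + 2.69 + 1.14 + 2.66 = 9.42
α = (k/(k−1))·(1 − ΣVar(i)/Var(T)) = (5/4)·(1 − 9.42/15.48) = 0.489

coefficient alpha = 0.489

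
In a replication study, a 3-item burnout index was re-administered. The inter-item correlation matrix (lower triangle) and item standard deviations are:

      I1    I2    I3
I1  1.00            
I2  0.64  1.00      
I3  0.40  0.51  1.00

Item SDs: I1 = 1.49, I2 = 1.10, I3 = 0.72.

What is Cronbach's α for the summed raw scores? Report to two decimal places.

α = 0.73

Σσ²ᵢ = 1.49² + 1.10² + 0.72² = 3.9485
Covariances σ_ij = r_ij · s_i · s_j:
  σ(I1,I2) = 0.64 × 1.49 × 1.10 = 1.0490
  σ(I1,I3) = 0.40 × 1.49 × 0.72 = 0.4291
  σ(I2,I3) = 0.51 × 1.10 × 0.72 = 0.4039
σ²_T = Σσ²ᵢ + 2·Σσ_ij = 3.9485 + 2 × 1.8820 = 7.7125
α = (3/2)·(1 − 3.9485/7.7125) = 0.73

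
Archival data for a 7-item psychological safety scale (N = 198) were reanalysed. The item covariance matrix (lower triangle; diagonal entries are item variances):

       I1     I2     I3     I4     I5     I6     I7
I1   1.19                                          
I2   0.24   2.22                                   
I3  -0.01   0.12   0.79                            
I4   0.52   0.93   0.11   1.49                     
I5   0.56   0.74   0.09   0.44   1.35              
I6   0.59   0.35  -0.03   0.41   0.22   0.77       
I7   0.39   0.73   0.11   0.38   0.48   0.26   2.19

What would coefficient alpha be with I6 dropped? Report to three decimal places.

α = 0.670

Remaining items: I1, I2, I3, I4, I5, I7 (k = 6).
ΣVar(i) = 1.19 + 2.22 + 0.79 + 1.49 + 1.35 + 2.19 = 9.23
σ²_T = 9.23 + 2 × 5.83 = 20.89
α (item deleted) = (6/5)·(1 − 9.23/20.89) = 0.670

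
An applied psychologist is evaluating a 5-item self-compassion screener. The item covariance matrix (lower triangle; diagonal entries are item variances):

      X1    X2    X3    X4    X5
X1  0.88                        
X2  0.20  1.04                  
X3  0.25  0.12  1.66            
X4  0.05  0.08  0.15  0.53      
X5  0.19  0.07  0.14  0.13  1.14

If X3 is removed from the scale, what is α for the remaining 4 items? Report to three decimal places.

α = 0.382

Remaining items: X1, X2, X4, X5 (k = 4).
ΣVar(i) = 0.88 + 1.04 + 0.53 + 1.14 = 3.59
σ²_total = 3.59 + 2 × 0.72 = 5.03
α (item deleted) = (4/3)·(1 − 3.59/5.03) = 0.382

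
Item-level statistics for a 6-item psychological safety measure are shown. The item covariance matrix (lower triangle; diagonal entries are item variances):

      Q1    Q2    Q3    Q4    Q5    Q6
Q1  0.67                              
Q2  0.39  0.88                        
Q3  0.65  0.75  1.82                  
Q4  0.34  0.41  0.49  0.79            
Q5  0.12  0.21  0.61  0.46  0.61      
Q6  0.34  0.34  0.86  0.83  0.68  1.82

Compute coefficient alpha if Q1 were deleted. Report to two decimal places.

coefficient alpha = 0.82

Remaining items: Q2, Q3, Q4, Q5, Q6 (k = 5).
sum of item variances = 0.88 + 1.82 + 0.79 + 0.61 + 1.82 = 5.92
Var(T) = 5.92 + 2 × 5.64 = 17.20
α (item deleted) = (5/4)·(1 − 5.92/17.20) = 0.82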